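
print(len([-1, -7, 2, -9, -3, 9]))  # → 6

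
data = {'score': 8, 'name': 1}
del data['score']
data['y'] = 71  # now {'name': 1, 'y': 71}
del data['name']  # {'y': 71}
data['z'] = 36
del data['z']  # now {'y': 71}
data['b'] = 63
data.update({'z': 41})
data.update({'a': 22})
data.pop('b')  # 63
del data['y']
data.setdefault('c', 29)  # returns 29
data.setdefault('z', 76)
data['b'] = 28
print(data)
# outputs {'z': 41, 'a': 22, 'c': 29, 'b': 28}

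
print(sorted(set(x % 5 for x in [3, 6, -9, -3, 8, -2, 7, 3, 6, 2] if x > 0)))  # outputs [1, 2, 3]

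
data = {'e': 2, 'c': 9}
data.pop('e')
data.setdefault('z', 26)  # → 26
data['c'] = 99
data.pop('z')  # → 26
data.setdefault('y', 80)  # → 80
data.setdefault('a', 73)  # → 73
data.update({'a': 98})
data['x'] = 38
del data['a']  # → {'c': 99, 'y': 80, 'x': 38}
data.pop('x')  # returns 38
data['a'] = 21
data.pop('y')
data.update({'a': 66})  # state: {'c': 99, 'a': 66}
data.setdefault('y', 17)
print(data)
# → {'c': 99, 'a': 66, 'y': 17}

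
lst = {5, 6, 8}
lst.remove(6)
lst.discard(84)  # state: {5, 8}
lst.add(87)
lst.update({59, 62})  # {5, 8, 59, 62, 87}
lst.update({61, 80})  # {5, 8, 59, 61, 62, 80, 87}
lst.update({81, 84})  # {5, 8, 59, 61, 62, 80, 81, 84, 87}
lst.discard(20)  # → {5, 8, 59, 61, 62, 80, 81, 84, 87}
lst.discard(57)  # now {5, 8, 59, 61, 62, 80, 81, 84, 87}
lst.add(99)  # {5, 8, 59, 61, 62, 80, 81, 84, 87, 99}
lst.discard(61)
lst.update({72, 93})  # {5, 8, 59, 62, 72, 80, 81, 84, 87, 93, 99}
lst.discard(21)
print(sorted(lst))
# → [5, 8, 59, 62, 72, 80, 81, 84, 87, 93, 99]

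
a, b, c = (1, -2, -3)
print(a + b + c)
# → -4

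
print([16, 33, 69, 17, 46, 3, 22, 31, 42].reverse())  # None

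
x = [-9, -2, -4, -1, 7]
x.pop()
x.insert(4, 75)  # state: [-9, -2, -4, -1, 75]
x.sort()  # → [-9, -4, -2, -1, 75]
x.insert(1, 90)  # [-9, 90, -4, -2, -1, 75]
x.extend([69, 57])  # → [-9, 90, -4, -2, -1, 75, 69, 57]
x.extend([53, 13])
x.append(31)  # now [-9, 90, -4, -2, -1, 75, 69, 57, 53, 13, 31]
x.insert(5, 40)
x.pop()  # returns 31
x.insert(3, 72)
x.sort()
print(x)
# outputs [-9, -4, -2, -1, 13, 40, 53, 57, 69, 72, 75, 90]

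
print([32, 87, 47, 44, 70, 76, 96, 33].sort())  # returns None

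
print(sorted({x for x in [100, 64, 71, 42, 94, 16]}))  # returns [16, 42, 64, 71, 94, 100]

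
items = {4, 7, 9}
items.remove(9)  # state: {4, 7}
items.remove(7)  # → {4}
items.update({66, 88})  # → {4, 66, 88}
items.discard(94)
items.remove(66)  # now {4, 88}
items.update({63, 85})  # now {4, 63, 85, 88}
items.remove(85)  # {4, 63, 88}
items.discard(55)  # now {4, 63, 88}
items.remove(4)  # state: {63, 88}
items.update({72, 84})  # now {63, 72, 84, 88}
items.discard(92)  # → {63, 72, 84, 88}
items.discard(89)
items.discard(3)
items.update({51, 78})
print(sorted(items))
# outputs [51, 63, 72, 78, 84, 88]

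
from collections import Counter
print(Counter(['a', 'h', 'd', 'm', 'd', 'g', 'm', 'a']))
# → Counter({'a': 2, 'd': 2, 'm': 2, 'h': 1, 'g': 1})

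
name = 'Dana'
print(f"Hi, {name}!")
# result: Hi, Dana!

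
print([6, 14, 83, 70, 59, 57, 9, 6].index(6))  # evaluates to 0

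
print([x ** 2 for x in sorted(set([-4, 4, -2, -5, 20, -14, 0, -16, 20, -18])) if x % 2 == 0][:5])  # [324, 256, 196, 16, 4]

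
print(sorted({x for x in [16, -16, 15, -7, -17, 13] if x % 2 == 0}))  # [-16, 16]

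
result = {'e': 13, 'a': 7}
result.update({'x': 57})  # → {'e': 13, 'a': 7, 'x': 57}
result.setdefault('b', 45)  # 45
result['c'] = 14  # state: {'e': 13, 'a': 7, 'x': 57, 'b': 45, 'c': 14}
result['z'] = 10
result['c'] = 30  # {'e': 13, 'a': 7, 'x': 57, 'b': 45, 'c': 30, 'z': 10}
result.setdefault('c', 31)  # 30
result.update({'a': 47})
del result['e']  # {'a': 47, 'x': 57, 'b': 45, 'c': 30, 'z': 10}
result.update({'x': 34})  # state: {'a': 47, 'x': 34, 'b': 45, 'c': 30, 'z': 10}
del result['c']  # {'a': 47, 'x': 34, 'b': 45, 'z': 10}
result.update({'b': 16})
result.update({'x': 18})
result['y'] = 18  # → {'a': 47, 'x': 18, 'b': 16, 'z': 10, 'y': 18}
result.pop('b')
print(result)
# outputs {'a': 47, 'x': 18, 'z': 10, 'y': 18}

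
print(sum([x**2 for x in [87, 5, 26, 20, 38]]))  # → 10114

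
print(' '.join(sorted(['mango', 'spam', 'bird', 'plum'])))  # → bird mango plum spam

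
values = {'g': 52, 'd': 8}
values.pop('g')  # 52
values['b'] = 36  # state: {'d': 8, 'b': 36}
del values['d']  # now {'b': 36}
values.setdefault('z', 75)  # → 75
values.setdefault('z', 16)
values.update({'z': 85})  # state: {'b': 36, 'z': 85}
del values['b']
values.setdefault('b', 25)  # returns 25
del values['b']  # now {'z': 85}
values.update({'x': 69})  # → {'z': 85, 'x': 69}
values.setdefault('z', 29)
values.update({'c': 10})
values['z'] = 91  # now {'z': 91, 'x': 69, 'c': 10}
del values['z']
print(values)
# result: {'x': 69, 'c': 10}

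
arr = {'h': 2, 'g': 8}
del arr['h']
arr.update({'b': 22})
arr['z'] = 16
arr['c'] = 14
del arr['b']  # {'g': 8, 'z': 16, 'c': 14}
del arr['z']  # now {'g': 8, 'c': 14}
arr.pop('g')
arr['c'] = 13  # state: {'c': 13}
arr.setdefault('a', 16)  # 16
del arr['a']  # {'c': 13}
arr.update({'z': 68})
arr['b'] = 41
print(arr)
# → {'c': 13, 'z': 68, 'b': 41}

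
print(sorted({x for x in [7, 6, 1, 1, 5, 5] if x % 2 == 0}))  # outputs [6]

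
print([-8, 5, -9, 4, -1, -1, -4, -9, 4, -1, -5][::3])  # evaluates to [-8, 4, -4, -1]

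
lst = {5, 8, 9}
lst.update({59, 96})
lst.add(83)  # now {5, 8, 9, 59, 83, 96}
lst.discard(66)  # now {5, 8, 9, 59, 83, 96}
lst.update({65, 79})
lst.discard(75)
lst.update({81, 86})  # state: {5, 8, 9, 59, 65, 79, 81, 83, 86, 96}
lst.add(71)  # {5, 8, 9, 59, 65, 71, 79, 81, 83, 86, 96}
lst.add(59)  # {5, 8, 9, 59, 65, 71, 79, 81, 83, 86, 96}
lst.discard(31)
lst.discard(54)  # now {5, 8, 9, 59, 65, 71, 79, 81, 83, 86, 96}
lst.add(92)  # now {5, 8, 9, 59, 65, 71, 79, 81, 83, 86, 92, 96}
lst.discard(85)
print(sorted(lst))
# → [5, 8, 9, 59, 65, 71, 79, 81, 83, 86, 92, 96]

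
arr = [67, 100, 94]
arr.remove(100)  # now [67, 94]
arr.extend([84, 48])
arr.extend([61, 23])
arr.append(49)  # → [67, 94, 84, 48, 61, 23, 49]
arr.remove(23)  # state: [67, 94, 84, 48, 61, 49]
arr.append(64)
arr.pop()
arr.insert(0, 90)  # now [90, 67, 94, 84, 48, 61, 49]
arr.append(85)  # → [90, 67, 94, 84, 48, 61, 49, 85]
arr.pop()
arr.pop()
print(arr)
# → [90, 67, 94, 84, 48, 61]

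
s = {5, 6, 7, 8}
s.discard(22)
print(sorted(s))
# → [5, 6, 7, 8]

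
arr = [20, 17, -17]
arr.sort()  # [-17, 17, 20]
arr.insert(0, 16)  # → [16, -17, 17, 20]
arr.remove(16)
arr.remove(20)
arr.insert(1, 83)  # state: [-17, 83, 17]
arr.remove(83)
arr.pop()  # 17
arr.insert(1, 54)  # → [-17, 54]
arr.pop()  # 54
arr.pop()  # -17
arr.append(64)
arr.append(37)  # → [64, 37]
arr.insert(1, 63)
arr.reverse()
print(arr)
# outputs [37, 63, 64]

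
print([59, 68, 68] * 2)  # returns [59, 68, 68, 59, 68, 68]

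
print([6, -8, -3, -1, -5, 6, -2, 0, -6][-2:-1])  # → [0]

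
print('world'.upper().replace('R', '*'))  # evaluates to WO*LD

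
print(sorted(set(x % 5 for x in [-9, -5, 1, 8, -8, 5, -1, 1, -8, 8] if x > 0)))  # [0, 1, 3]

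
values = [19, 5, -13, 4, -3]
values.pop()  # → -3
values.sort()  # [-13, 4, 5, 19]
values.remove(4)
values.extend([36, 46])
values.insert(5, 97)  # [-13, 5, 19, 36, 46, 97]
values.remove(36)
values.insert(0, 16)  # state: [16, -13, 5, 19, 46, 97]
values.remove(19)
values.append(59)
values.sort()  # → [-13, 5, 16, 46, 59, 97]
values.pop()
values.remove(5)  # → [-13, 16, 46, 59]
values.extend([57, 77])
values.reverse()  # [77, 57, 59, 46, 16, -13]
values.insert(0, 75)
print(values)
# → [75, 77, 57, 59, 46, 16, -13]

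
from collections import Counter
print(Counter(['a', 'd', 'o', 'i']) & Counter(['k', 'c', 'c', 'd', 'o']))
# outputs Counter({'d': 1, 'o': 1})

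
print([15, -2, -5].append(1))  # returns None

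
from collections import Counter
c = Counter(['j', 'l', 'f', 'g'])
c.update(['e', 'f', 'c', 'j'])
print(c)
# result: Counter({'j': 2, 'f': 2, 'l': 1, 'g': 1, 'e': 1, 'c': 1})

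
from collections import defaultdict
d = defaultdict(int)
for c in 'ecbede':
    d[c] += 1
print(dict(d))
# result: {'e': 3, 'c': 1, 'b': 1, 'd': 1}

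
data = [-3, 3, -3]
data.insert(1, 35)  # [-3, 35, 3, -3]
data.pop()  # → -3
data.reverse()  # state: [3, 35, -3]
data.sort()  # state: [-3, 3, 35]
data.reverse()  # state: [35, 3, -3]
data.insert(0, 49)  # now [49, 35, 3, -3]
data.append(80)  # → [49, 35, 3, -3, 80]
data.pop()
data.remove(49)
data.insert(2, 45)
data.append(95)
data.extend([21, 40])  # [35, 3, 45, -3, 95, 21, 40]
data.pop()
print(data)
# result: [35, 3, 45, -3, 95, 21]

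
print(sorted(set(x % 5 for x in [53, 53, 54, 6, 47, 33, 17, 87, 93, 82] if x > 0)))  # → [1, 2, 3, 4]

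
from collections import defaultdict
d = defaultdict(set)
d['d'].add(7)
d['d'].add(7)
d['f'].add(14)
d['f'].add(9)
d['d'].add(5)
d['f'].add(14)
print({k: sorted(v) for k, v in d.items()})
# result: {'d': [5, 7], 'f': [9, 14]}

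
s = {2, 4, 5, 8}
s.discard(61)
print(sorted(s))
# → [2, 4, 5, 8]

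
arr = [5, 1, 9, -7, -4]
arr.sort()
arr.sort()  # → [-7, -4, 1, 5, 9]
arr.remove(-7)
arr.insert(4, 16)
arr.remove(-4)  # [1, 5, 9, 16]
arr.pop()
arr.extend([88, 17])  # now [1, 5, 9, 88, 17]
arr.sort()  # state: [1, 5, 9, 17, 88]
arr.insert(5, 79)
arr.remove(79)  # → [1, 5, 9, 17, 88]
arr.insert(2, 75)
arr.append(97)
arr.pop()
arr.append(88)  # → [1, 5, 75, 9, 17, 88, 88]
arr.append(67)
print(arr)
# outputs [1, 5, 75, 9, 17, 88, 88, 67]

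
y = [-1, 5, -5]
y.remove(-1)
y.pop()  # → -5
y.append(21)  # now [5, 21]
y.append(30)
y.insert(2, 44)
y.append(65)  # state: [5, 21, 44, 30, 65]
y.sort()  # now [5, 21, 30, 44, 65]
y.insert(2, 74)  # [5, 21, 74, 30, 44, 65]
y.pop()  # 65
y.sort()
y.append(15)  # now [5, 21, 30, 44, 74, 15]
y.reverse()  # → [15, 74, 44, 30, 21, 5]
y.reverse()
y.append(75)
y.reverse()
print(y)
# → [75, 15, 74, 44, 30, 21, 5]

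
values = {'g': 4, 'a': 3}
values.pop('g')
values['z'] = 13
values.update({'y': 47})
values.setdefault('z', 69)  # 13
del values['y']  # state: {'a': 3, 'z': 13}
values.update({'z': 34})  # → {'a': 3, 'z': 34}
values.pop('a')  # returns 3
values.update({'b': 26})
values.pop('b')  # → 26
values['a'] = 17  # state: {'z': 34, 'a': 17}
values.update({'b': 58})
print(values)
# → {'z': 34, 'a': 17, 'b': 58}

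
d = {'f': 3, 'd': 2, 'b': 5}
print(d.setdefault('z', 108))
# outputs 108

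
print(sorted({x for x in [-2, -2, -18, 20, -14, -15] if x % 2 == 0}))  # [-18, -14, -2, 20]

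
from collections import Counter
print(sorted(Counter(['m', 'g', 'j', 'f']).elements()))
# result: ['f', 'g', 'j', 'm']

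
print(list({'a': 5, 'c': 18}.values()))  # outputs [5, 18]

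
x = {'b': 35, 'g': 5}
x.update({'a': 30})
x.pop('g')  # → 5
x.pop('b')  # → 35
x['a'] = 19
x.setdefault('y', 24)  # 24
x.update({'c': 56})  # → {'a': 19, 'y': 24, 'c': 56}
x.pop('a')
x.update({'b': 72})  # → {'y': 24, 'c': 56, 'b': 72}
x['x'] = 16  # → {'y': 24, 'c': 56, 'b': 72, 'x': 16}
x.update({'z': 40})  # {'y': 24, 'c': 56, 'b': 72, 'x': 16, 'z': 40}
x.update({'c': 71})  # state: {'y': 24, 'c': 71, 'b': 72, 'x': 16, 'z': 40}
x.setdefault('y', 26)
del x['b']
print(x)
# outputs {'y': 24, 'c': 71, 'x': 16, 'z': 40}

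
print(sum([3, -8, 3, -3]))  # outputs -5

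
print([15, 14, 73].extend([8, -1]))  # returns None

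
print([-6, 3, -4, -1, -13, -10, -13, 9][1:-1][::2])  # [3, -1, -10]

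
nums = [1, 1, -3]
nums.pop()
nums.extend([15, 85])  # [1, 1, 15, 85]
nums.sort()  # [1, 1, 15, 85]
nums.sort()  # [1, 1, 15, 85]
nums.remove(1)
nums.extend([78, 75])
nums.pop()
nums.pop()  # 78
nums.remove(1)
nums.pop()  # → 85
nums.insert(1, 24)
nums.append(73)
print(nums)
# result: [15, 24, 73]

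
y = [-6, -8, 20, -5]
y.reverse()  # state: [-5, 20, -8, -6]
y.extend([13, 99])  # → [-5, 20, -8, -6, 13, 99]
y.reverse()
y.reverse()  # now [-5, 20, -8, -6, 13, 99]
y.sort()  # [-8, -6, -5, 13, 20, 99]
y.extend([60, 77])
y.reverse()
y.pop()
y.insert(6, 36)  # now [77, 60, 99, 20, 13, -5, 36, -6]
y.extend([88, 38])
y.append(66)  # [77, 60, 99, 20, 13, -5, 36, -6, 88, 38, 66]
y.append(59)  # [77, 60, 99, 20, 13, -5, 36, -6, 88, 38, 66, 59]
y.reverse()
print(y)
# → [59, 66, 38, 88, -6, 36, -5, 13, 20, 99, 60, 77]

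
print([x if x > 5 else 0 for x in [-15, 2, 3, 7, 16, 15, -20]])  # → [0, 0, 0, 7, 16, 15, 0]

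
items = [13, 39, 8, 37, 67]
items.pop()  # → 67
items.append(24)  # [13, 39, 8, 37, 24]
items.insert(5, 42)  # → [13, 39, 8, 37, 24, 42]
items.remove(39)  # [13, 8, 37, 24, 42]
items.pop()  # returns 42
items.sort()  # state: [8, 13, 24, 37]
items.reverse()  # [37, 24, 13, 8]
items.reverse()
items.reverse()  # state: [37, 24, 13, 8]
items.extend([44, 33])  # [37, 24, 13, 8, 44, 33]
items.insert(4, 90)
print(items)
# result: [37, 24, 13, 8, 90, 44, 33]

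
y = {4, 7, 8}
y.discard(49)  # {4, 7, 8}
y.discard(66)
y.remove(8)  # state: {4, 7}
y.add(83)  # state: {4, 7, 83}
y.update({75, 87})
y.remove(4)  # {7, 75, 83, 87}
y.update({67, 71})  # {7, 67, 71, 75, 83, 87}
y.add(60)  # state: {7, 60, 67, 71, 75, 83, 87}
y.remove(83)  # {7, 60, 67, 71, 75, 87}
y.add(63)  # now {7, 60, 63, 67, 71, 75, 87}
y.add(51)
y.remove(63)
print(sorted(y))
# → [7, 51, 60, 67, 71, 75, 87]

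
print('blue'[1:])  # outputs lue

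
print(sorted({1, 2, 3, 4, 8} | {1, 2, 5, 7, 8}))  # [1, 2, 3, 4, 5, 7, 8]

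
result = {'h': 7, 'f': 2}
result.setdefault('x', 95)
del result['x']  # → {'h': 7, 'f': 2}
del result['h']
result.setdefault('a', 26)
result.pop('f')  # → 2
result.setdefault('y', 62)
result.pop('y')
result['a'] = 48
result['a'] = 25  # {'a': 25}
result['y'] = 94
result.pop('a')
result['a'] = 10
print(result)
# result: {'y': 94, 'a': 10}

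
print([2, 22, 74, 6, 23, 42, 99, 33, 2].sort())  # None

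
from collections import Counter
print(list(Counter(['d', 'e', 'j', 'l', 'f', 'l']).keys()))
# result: ['d', 'e', 'j', 'l', 'f']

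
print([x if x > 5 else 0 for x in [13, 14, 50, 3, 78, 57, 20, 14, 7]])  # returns [13, 14, 50, 0, 78, 57, 20, 14, 7]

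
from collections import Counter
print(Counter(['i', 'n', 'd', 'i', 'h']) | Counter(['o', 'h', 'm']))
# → Counter({'i': 2, 'n': 1, 'd': 1, 'h': 1, 'o': 1, 'm': 1})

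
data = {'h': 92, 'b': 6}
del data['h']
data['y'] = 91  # {'b': 6, 'y': 91}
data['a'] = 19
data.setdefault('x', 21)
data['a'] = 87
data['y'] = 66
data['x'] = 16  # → {'b': 6, 'y': 66, 'a': 87, 'x': 16}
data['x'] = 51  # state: {'b': 6, 'y': 66, 'a': 87, 'x': 51}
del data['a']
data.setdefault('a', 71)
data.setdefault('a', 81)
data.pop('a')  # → 71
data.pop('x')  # 51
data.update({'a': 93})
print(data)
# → {'b': 6, 'y': 66, 'a': 93}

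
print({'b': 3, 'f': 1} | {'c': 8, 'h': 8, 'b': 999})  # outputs {'b': 999, 'f': 1, 'c': 8, 'h': 8}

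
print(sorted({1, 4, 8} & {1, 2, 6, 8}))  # [1, 8]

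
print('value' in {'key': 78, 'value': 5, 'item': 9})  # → True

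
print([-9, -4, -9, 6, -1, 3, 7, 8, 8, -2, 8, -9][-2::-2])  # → [8, 8, 7, -1, -9, -9]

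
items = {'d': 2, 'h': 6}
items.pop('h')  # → 6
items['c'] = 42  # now {'d': 2, 'c': 42}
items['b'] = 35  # {'d': 2, 'c': 42, 'b': 35}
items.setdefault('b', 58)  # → 35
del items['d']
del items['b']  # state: {'c': 42}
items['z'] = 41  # {'c': 42, 'z': 41}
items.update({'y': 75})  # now {'c': 42, 'z': 41, 'y': 75}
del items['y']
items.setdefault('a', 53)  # 53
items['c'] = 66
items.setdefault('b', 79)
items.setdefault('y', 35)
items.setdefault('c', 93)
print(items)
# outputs {'c': 66, 'z': 41, 'a': 53, 'b': 79, 'y': 35}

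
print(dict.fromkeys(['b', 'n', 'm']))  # {'b': None, 'n': None, 'm': None}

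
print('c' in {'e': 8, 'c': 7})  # True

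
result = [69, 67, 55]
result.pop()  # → 55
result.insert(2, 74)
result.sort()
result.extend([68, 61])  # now [67, 69, 74, 68, 61]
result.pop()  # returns 61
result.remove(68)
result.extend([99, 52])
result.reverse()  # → [52, 99, 74, 69, 67]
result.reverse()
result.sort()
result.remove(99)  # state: [52, 67, 69, 74]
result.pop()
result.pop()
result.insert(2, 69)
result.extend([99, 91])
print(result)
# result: [52, 67, 69, 99, 91]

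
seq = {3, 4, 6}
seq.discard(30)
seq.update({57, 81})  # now {3, 4, 6, 57, 81}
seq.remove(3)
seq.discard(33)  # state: {4, 6, 57, 81}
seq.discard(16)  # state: {4, 6, 57, 81}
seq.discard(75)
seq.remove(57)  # {4, 6, 81}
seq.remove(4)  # {6, 81}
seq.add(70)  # {6, 70, 81}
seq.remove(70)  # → {6, 81}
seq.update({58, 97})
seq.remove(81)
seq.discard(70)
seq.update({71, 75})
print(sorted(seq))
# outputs [6, 58, 71, 75, 97]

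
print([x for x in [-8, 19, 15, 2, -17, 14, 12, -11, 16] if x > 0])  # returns [19, 15, 2, 14, 12, 16]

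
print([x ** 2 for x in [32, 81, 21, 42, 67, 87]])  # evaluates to [1024, 6561, 441, 1764, 4489, 7569]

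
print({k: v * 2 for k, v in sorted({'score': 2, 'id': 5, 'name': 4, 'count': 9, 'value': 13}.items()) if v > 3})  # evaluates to {'count': 18, 'id': 10, 'name': 8, 'value': 26}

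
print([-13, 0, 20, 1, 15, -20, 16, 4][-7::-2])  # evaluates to [0]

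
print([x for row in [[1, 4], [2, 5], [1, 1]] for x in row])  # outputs [1, 4, 2, 5, 1, 1]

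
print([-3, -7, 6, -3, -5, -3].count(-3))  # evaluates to 3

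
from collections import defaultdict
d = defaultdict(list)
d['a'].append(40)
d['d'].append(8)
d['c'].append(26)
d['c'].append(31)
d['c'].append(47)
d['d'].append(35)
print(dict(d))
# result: {'a': [40], 'd': [8, 35], 'c': [26, 31, 47]}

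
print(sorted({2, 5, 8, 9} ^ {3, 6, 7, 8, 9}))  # [2, 3, 5, 6, 7]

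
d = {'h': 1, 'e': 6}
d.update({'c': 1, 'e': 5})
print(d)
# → {'h': 1, 'e': 5, 'c': 1}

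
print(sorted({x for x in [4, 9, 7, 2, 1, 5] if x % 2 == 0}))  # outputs [2, 4]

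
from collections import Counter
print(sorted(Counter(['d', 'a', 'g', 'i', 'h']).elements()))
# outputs ['a', 'd', 'g', 'h', 'i']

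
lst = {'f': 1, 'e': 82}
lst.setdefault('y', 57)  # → 57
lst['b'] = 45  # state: {'f': 1, 'e': 82, 'y': 57, 'b': 45}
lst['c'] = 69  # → {'f': 1, 'e': 82, 'y': 57, 'b': 45, 'c': 69}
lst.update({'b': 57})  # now {'f': 1, 'e': 82, 'y': 57, 'b': 57, 'c': 69}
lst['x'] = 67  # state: {'f': 1, 'e': 82, 'y': 57, 'b': 57, 'c': 69, 'x': 67}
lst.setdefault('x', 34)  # 67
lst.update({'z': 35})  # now {'f': 1, 'e': 82, 'y': 57, 'b': 57, 'c': 69, 'x': 67, 'z': 35}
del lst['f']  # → {'e': 82, 'y': 57, 'b': 57, 'c': 69, 'x': 67, 'z': 35}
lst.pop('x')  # 67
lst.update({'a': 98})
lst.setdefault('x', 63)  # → 63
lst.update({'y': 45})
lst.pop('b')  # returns 57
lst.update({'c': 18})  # {'e': 82, 'y': 45, 'c': 18, 'z': 35, 'a': 98, 'x': 63}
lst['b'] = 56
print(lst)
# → {'e': 82, 'y': 45, 'c': 18, 'z': 35, 'a': 98, 'x': 63, 'b': 56}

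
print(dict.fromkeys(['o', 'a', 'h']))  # {'o': None, 'a': None, 'h': None}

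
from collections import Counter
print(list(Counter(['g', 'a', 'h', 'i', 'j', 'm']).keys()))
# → ['g', 'a', 'h', 'i', 'j', 'm']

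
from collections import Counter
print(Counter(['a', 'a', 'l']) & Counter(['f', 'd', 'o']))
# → Counter()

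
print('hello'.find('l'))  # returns 2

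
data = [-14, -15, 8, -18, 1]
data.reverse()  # [1, -18, 8, -15, -14]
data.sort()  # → [-18, -15, -14, 1, 8]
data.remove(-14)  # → [-18, -15, 1, 8]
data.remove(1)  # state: [-18, -15, 8]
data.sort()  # [-18, -15, 8]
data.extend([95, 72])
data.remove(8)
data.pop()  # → 72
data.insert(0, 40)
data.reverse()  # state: [95, -15, -18, 40]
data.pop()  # 40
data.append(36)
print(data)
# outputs [95, -15, -18, 36]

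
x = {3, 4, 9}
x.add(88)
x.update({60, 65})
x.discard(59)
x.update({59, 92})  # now {3, 4, 9, 59, 60, 65, 88, 92}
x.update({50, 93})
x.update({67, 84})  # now {3, 4, 9, 50, 59, 60, 65, 67, 84, 88, 92, 93}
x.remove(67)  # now {3, 4, 9, 50, 59, 60, 65, 84, 88, 92, 93}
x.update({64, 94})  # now {3, 4, 9, 50, 59, 60, 64, 65, 84, 88, 92, 93, 94}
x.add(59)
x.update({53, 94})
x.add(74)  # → {3, 4, 9, 50, 53, 59, 60, 64, 65, 74, 84, 88, 92, 93, 94}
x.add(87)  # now {3, 4, 9, 50, 53, 59, 60, 64, 65, 74, 84, 87, 88, 92, 93, 94}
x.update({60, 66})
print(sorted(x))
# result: [3, 4, 9, 50, 53, 59, 60, 64, 65, 66, 74, 84, 87, 88, 92, 93, 94]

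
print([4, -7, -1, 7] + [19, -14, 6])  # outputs [4, -7, -1, 7, 19, -14, 6]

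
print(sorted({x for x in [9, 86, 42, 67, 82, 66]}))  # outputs [9, 42, 66, 67, 82, 86]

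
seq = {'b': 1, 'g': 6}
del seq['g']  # {'b': 1}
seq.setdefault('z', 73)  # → 73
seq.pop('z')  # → 73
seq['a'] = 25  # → {'b': 1, 'a': 25}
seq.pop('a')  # 25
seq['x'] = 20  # {'b': 1, 'x': 20}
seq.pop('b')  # 1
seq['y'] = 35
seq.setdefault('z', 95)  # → 95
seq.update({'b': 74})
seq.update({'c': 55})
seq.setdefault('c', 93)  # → 55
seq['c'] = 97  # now {'x': 20, 'y': 35, 'z': 95, 'b': 74, 'c': 97}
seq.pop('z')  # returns 95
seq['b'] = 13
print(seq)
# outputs {'x': 20, 'y': 35, 'b': 13, 'c': 97}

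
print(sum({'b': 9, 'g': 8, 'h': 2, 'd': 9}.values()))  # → 28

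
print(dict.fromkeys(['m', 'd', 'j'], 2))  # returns {'m': 2, 'd': 2, 'j': 2}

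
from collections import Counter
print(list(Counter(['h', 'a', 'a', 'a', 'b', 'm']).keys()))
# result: ['h', 'a', 'b', 'm']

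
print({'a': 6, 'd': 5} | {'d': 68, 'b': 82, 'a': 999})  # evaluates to {'a': 999, 'd': 68, 'b': 82}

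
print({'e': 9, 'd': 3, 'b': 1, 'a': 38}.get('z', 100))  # 100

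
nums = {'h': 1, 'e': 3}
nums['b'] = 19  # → {'h': 1, 'e': 3, 'b': 19}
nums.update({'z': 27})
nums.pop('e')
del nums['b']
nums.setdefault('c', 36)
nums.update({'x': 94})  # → {'h': 1, 'z': 27, 'c': 36, 'x': 94}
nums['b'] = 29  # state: {'h': 1, 'z': 27, 'c': 36, 'x': 94, 'b': 29}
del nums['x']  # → {'h': 1, 'z': 27, 'c': 36, 'b': 29}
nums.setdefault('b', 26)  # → 29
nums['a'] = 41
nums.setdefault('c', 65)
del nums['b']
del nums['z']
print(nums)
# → {'h': 1, 'c': 36, 'a': 41}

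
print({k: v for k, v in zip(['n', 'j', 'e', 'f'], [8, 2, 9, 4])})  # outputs {'n': 8, 'j': 2, 'e': 9, 'f': 4}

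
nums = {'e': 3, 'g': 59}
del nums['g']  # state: {'e': 3}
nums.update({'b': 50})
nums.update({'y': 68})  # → {'e': 3, 'b': 50, 'y': 68}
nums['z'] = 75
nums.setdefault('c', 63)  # 63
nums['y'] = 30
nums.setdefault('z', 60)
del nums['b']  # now {'e': 3, 'y': 30, 'z': 75, 'c': 63}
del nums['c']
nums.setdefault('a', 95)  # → 95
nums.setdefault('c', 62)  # 62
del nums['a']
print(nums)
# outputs {'e': 3, 'y': 30, 'z': 75, 'c': 62}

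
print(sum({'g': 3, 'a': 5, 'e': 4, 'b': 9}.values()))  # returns 21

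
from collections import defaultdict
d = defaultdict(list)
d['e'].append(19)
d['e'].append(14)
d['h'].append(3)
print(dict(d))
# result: {'e': [19, 14], 'h': [3]}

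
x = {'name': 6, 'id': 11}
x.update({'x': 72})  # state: {'name': 6, 'id': 11, 'x': 72}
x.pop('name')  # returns 6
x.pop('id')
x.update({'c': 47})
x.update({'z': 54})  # {'x': 72, 'c': 47, 'z': 54}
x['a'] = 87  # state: {'x': 72, 'c': 47, 'z': 54, 'a': 87}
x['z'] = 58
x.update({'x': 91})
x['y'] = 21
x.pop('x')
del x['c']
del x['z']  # {'a': 87, 'y': 21}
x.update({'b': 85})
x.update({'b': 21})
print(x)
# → {'a': 87, 'y': 21, 'b': 21}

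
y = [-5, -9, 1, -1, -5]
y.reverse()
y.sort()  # [-9, -5, -5, -1, 1]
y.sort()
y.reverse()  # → [1, -1, -5, -5, -9]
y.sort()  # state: [-9, -5, -5, -1, 1]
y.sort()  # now [-9, -5, -5, -1, 1]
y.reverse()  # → [1, -1, -5, -5, -9]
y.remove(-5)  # [1, -1, -5, -9]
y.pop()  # -9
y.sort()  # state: [-5, -1, 1]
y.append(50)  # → [-5, -1, 1, 50]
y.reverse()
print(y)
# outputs [50, 1, -1, -5]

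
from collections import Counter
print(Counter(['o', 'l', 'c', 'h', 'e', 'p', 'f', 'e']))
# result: Counter({'e': 2, 'o': 1, 'l': 1, 'c': 1, 'h': 1, 'p': 1, 'f': 1})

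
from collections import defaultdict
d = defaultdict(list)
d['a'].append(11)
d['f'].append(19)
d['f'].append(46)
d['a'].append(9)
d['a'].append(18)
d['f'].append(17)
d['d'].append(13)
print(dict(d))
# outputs {'a': [11, 9, 18], 'f': [19, 46, 17], 'd': [13]}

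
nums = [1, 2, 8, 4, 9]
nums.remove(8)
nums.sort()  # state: [1, 2, 4, 9]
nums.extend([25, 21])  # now [1, 2, 4, 9, 25, 21]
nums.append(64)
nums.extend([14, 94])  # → [1, 2, 4, 9, 25, 21, 64, 14, 94]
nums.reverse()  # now [94, 14, 64, 21, 25, 9, 4, 2, 1]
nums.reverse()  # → [1, 2, 4, 9, 25, 21, 64, 14, 94]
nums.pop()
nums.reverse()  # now [14, 64, 21, 25, 9, 4, 2, 1]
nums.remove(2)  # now [14, 64, 21, 25, 9, 4, 1]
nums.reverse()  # [1, 4, 9, 25, 21, 64, 14]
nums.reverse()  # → [14, 64, 21, 25, 9, 4, 1]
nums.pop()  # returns 1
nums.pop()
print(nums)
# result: [14, 64, 21, 25, 9]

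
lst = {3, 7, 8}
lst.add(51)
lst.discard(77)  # {3, 7, 8, 51}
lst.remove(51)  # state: {3, 7, 8}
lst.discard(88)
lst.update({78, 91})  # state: {3, 7, 8, 78, 91}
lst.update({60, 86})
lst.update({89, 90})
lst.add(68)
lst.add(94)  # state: {3, 7, 8, 60, 68, 78, 86, 89, 90, 91, 94}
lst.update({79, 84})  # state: {3, 7, 8, 60, 68, 78, 79, 84, 86, 89, 90, 91, 94}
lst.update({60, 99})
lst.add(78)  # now {3, 7, 8, 60, 68, 78, 79, 84, 86, 89, 90, 91, 94, 99}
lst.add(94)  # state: {3, 7, 8, 60, 68, 78, 79, 84, 86, 89, 90, 91, 94, 99}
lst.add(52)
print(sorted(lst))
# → [3, 7, 8, 52, 60, 68, 78, 79, 84, 86, 89, 90, 91, 94, 99]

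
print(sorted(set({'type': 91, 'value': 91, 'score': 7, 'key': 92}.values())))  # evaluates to [7, 91, 92]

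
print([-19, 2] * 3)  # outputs [-19, 2, -19, 2, -19, 2]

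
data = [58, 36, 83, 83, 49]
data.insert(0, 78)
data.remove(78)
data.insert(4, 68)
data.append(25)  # [58, 36, 83, 83, 68, 49, 25]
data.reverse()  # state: [25, 49, 68, 83, 83, 36, 58]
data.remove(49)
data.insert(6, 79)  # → [25, 68, 83, 83, 36, 58, 79]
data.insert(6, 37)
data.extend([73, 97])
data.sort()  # [25, 36, 37, 58, 68, 73, 79, 83, 83, 97]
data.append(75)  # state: [25, 36, 37, 58, 68, 73, 79, 83, 83, 97, 75]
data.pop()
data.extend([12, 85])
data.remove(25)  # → [36, 37, 58, 68, 73, 79, 83, 83, 97, 12, 85]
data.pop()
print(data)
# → [36, 37, 58, 68, 73, 79, 83, 83, 97, 12]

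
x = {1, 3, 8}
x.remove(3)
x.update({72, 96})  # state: {1, 8, 72, 96}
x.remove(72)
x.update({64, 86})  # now {1, 8, 64, 86, 96}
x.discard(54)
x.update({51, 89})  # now {1, 8, 51, 64, 86, 89, 96}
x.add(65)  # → {1, 8, 51, 64, 65, 86, 89, 96}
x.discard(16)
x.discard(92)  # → {1, 8, 51, 64, 65, 86, 89, 96}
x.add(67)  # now {1, 8, 51, 64, 65, 67, 86, 89, 96}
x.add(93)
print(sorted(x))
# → [1, 8, 51, 64, 65, 67, 86, 89, 93, 96]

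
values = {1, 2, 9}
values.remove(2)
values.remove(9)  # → {1}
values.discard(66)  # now {1}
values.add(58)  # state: {1, 58}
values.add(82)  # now {1, 58, 82}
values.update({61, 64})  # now {1, 58, 61, 64, 82}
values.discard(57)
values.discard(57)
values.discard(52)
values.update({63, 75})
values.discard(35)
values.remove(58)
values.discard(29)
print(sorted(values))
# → [1, 61, 63, 64, 75, 82]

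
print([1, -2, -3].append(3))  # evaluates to None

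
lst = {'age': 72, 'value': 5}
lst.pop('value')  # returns 5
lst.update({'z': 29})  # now {'age': 72, 'z': 29}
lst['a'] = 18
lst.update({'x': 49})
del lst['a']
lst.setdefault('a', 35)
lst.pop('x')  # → 49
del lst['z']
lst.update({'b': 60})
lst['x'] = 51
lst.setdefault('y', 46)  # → 46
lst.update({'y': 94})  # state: {'age': 72, 'a': 35, 'b': 60, 'x': 51, 'y': 94}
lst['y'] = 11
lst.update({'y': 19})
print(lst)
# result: {'age': 72, 'a': 35, 'b': 60, 'x': 51, 'y': 19}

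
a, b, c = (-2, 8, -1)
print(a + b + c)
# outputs 5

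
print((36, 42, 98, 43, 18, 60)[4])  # 18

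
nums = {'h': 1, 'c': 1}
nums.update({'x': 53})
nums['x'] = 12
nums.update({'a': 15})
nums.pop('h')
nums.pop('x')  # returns 12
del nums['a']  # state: {'c': 1}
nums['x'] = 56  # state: {'c': 1, 'x': 56}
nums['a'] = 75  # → {'c': 1, 'x': 56, 'a': 75}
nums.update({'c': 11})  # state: {'c': 11, 'x': 56, 'a': 75}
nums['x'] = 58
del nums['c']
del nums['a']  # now {'x': 58}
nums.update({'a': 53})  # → {'x': 58, 'a': 53}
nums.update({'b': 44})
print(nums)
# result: {'x': 58, 'a': 53, 'b': 44}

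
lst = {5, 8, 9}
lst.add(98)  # {5, 8, 9, 98}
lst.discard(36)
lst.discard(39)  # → {5, 8, 9, 98}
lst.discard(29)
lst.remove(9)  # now {5, 8, 98}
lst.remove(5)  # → {8, 98}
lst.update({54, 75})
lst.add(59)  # {8, 54, 59, 75, 98}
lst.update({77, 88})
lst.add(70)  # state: {8, 54, 59, 70, 75, 77, 88, 98}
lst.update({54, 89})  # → {8, 54, 59, 70, 75, 77, 88, 89, 98}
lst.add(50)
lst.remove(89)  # {8, 50, 54, 59, 70, 75, 77, 88, 98}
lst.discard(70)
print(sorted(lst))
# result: [8, 50, 54, 59, 75, 77, 88, 98]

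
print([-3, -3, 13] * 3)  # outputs [-3, -3, 13, -3, -3, 13, -3, -3, 13]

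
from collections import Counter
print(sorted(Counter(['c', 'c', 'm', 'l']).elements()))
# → ['c', 'c', 'l', 'm']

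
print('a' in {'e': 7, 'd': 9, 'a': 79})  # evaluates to True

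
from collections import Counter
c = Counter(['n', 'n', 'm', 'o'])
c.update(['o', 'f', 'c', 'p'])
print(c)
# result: Counter({'n': 2, 'o': 2, 'm': 1, 'f': 1, 'c': 1, 'p': 1})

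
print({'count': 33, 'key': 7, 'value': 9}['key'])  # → 7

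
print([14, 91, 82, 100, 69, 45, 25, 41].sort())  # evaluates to None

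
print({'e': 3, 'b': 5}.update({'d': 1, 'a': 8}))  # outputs None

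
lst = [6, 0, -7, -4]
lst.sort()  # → [-7, -4, 0, 6]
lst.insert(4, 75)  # [-7, -4, 0, 6, 75]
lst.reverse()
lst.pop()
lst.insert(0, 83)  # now [83, 75, 6, 0, -4]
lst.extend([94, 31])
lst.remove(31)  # [83, 75, 6, 0, -4, 94]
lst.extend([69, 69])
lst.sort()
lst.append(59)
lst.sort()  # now [-4, 0, 6, 59, 69, 69, 75, 83, 94]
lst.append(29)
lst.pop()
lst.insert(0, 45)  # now [45, -4, 0, 6, 59, 69, 69, 75, 83, 94]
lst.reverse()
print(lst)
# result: [94, 83, 75, 69, 69, 59, 6, 0, -4, 45]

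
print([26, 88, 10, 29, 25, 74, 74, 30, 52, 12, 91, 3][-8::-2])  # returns [25, 10, 26]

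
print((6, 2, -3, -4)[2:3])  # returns (-3,)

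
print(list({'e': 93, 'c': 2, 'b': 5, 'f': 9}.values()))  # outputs [93, 2, 5, 9]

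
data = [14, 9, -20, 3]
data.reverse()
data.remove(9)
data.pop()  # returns 14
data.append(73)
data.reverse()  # [73, -20, 3]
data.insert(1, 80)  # [73, 80, -20, 3]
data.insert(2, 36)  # [73, 80, 36, -20, 3]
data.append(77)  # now [73, 80, 36, -20, 3, 77]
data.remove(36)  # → [73, 80, -20, 3, 77]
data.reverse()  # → [77, 3, -20, 80, 73]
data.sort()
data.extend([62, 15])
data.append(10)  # [-20, 3, 73, 77, 80, 62, 15, 10]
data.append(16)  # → [-20, 3, 73, 77, 80, 62, 15, 10, 16]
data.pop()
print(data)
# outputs [-20, 3, 73, 77, 80, 62, 15, 10]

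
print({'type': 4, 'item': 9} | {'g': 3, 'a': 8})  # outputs {'type': 4, 'item': 9, 'g': 3, 'a': 8}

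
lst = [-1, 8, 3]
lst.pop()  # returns 3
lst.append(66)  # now [-1, 8, 66]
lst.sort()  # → [-1, 8, 66]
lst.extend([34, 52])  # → [-1, 8, 66, 34, 52]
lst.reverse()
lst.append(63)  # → [52, 34, 66, 8, -1, 63]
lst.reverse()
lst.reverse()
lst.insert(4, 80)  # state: [52, 34, 66, 8, 80, -1, 63]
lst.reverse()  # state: [63, -1, 80, 8, 66, 34, 52]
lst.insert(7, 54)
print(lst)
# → [63, -1, 80, 8, 66, 34, 52, 54]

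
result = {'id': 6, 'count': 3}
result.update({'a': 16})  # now {'id': 6, 'count': 3, 'a': 16}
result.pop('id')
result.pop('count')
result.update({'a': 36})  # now {'a': 36}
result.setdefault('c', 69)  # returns 69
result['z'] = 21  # {'a': 36, 'c': 69, 'z': 21}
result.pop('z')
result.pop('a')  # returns 36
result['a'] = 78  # {'c': 69, 'a': 78}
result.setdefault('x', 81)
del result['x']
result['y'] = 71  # {'c': 69, 'a': 78, 'y': 71}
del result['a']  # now {'c': 69, 'y': 71}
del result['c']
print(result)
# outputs {'y': 71}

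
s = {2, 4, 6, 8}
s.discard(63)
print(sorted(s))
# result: [2, 4, 6, 8]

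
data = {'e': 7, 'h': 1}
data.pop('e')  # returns 7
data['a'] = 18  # {'h': 1, 'a': 18}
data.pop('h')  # 1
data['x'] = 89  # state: {'a': 18, 'x': 89}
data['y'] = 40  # {'a': 18, 'x': 89, 'y': 40}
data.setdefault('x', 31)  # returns 89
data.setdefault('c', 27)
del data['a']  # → {'x': 89, 'y': 40, 'c': 27}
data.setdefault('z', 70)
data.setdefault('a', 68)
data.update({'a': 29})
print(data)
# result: {'x': 89, 'y': 40, 'c': 27, 'z': 70, 'a': 29}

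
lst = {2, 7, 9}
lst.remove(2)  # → {7, 9}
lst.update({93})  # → {7, 9, 93}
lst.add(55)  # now {7, 9, 55, 93}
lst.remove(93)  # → {7, 9, 55}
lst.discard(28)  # {7, 9, 55}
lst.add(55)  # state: {7, 9, 55}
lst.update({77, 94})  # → {7, 9, 55, 77, 94}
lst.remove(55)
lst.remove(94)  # {7, 9, 77}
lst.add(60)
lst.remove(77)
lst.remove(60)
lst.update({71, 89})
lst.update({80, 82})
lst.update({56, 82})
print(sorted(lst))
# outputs [7, 9, 56, 71, 80, 82, 89]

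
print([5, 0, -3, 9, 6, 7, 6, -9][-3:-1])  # [7, 6]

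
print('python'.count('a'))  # 0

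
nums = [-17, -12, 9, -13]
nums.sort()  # [-17, -13, -12, 9]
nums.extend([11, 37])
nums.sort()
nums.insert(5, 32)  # [-17, -13, -12, 9, 11, 32, 37]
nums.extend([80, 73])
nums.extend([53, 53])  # [-17, -13, -12, 9, 11, 32, 37, 80, 73, 53, 53]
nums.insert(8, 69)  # [-17, -13, -12, 9, 11, 32, 37, 80, 69, 73, 53, 53]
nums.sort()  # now [-17, -13, -12, 9, 11, 32, 37, 53, 53, 69, 73, 80]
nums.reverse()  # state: [80, 73, 69, 53, 53, 37, 32, 11, 9, -12, -13, -17]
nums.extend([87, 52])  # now [80, 73, 69, 53, 53, 37, 32, 11, 9, -12, -13, -17, 87, 52]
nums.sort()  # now [-17, -13, -12, 9, 11, 32, 37, 52, 53, 53, 69, 73, 80, 87]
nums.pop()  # 87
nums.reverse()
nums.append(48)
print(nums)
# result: [80, 73, 69, 53, 53, 52, 37, 32, 11, 9, -12, -13, -17, 48]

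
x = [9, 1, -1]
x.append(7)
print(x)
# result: [9, 1, -1, 7]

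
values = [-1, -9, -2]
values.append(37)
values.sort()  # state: [-9, -2, -1, 37]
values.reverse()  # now [37, -1, -2, -9]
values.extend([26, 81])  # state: [37, -1, -2, -9, 26, 81]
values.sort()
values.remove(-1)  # [-9, -2, 26, 37, 81]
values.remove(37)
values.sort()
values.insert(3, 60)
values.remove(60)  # [-9, -2, 26, 81]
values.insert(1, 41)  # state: [-9, 41, -2, 26, 81]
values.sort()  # [-9, -2, 26, 41, 81]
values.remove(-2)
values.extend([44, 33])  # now [-9, 26, 41, 81, 44, 33]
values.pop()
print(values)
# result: [-9, 26, 41, 81, 44]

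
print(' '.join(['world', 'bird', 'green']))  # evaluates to world bird green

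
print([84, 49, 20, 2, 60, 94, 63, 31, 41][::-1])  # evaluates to [41, 31, 63, 94, 60, 2, 20, 49, 84]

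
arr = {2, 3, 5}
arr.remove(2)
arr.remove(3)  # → {5}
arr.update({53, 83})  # {5, 53, 83}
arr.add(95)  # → {5, 53, 83, 95}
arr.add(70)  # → {5, 53, 70, 83, 95}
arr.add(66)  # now {5, 53, 66, 70, 83, 95}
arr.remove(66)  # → {5, 53, 70, 83, 95}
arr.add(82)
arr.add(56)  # {5, 53, 56, 70, 82, 83, 95}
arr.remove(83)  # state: {5, 53, 56, 70, 82, 95}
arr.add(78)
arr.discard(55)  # {5, 53, 56, 70, 78, 82, 95}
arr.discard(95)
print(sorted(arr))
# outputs [5, 53, 56, 70, 78, 82]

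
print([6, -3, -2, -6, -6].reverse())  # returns None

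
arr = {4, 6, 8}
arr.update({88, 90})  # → {4, 6, 8, 88, 90}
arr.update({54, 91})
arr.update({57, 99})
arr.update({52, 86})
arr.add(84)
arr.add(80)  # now {4, 6, 8, 52, 54, 57, 80, 84, 86, 88, 90, 91, 99}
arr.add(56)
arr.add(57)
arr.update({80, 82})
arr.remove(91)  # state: {4, 6, 8, 52, 54, 56, 57, 80, 82, 84, 86, 88, 90, 99}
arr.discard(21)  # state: {4, 6, 8, 52, 54, 56, 57, 80, 82, 84, 86, 88, 90, 99}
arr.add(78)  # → {4, 6, 8, 52, 54, 56, 57, 78, 80, 82, 84, 86, 88, 90, 99}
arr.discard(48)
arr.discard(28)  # {4, 6, 8, 52, 54, 56, 57, 78, 80, 82, 84, 86, 88, 90, 99}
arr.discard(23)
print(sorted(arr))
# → [4, 6, 8, 52, 54, 56, 57, 78, 80, 82, 84, 86, 88, 90, 99]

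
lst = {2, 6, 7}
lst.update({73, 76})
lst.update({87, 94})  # {2, 6, 7, 73, 76, 87, 94}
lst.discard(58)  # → {2, 6, 7, 73, 76, 87, 94}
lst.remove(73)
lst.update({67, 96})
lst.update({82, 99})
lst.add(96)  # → {2, 6, 7, 67, 76, 82, 87, 94, 96, 99}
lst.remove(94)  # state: {2, 6, 7, 67, 76, 82, 87, 96, 99}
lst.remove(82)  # {2, 6, 7, 67, 76, 87, 96, 99}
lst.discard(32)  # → {2, 6, 7, 67, 76, 87, 96, 99}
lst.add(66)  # {2, 6, 7, 66, 67, 76, 87, 96, 99}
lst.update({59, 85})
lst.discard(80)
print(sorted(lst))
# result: [2, 6, 7, 59, 66, 67, 76, 85, 87, 96, 99]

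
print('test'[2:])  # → st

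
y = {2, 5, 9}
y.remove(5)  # {2, 9}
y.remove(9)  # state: {2}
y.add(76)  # {2, 76}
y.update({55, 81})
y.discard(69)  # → {2, 55, 76, 81}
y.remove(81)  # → {2, 55, 76}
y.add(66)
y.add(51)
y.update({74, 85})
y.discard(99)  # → {2, 51, 55, 66, 74, 76, 85}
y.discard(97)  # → {2, 51, 55, 66, 74, 76, 85}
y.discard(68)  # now {2, 51, 55, 66, 74, 76, 85}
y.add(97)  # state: {2, 51, 55, 66, 74, 76, 85, 97}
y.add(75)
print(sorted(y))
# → [2, 51, 55, 66, 74, 75, 76, 85, 97]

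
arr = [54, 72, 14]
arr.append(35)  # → [54, 72, 14, 35]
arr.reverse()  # [35, 14, 72, 54]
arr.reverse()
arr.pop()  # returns 35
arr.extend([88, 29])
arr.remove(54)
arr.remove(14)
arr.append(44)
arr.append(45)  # [72, 88, 29, 44, 45]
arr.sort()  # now [29, 44, 45, 72, 88]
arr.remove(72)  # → [29, 44, 45, 88]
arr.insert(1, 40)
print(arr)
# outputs [29, 40, 44, 45, 88]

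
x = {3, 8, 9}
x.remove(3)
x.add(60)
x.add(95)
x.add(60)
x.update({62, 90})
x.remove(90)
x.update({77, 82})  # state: {8, 9, 60, 62, 77, 82, 95}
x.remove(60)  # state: {8, 9, 62, 77, 82, 95}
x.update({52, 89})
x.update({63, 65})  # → {8, 9, 52, 62, 63, 65, 77, 82, 89, 95}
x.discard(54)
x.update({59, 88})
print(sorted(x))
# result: [8, 9, 52, 59, 62, 63, 65, 77, 82, 88, 89, 95]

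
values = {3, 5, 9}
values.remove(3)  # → {5, 9}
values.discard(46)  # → {5, 9}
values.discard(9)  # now {5}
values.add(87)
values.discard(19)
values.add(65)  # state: {5, 65, 87}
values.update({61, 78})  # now {5, 61, 65, 78, 87}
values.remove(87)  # {5, 61, 65, 78}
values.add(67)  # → {5, 61, 65, 67, 78}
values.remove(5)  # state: {61, 65, 67, 78}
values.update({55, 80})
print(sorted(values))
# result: [55, 61, 65, 67, 78, 80]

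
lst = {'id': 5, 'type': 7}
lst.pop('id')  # 5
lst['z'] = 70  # {'type': 7, 'z': 70}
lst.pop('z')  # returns 70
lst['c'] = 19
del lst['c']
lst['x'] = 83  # {'type': 7, 'x': 83}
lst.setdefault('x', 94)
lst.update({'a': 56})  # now {'type': 7, 'x': 83, 'a': 56}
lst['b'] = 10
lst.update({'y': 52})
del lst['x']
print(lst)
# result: {'type': 7, 'a': 56, 'b': 10, 'y': 52}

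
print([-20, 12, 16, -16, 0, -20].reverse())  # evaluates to None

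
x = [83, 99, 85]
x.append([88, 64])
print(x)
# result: [83, 99, 85, [88, 64]]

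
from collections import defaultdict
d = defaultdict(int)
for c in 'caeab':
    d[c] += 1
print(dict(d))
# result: {'c': 1, 'a': 2, 'e': 1, 'b': 1}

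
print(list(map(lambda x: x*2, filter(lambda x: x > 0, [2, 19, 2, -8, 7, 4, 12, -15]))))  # [4, 38, 4, 14, 8, 24]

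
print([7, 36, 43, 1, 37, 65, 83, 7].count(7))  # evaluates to 2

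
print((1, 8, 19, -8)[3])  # -8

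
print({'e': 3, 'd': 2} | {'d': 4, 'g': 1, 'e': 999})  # {'e': 999, 'd': 4, 'g': 1}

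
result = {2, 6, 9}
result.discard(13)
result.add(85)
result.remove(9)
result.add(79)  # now {2, 6, 79, 85}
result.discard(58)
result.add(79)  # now {2, 6, 79, 85}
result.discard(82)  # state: {2, 6, 79, 85}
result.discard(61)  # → {2, 6, 79, 85}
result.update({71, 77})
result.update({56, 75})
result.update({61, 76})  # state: {2, 6, 56, 61, 71, 75, 76, 77, 79, 85}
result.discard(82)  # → {2, 6, 56, 61, 71, 75, 76, 77, 79, 85}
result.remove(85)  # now {2, 6, 56, 61, 71, 75, 76, 77, 79}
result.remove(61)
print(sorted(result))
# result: [2, 6, 56, 71, 75, 76, 77, 79]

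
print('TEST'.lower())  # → test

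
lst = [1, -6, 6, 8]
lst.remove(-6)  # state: [1, 6, 8]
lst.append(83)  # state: [1, 6, 8, 83]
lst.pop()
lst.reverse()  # [8, 6, 1]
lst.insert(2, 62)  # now [8, 6, 62, 1]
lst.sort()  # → [1, 6, 8, 62]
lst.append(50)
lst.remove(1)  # [6, 8, 62, 50]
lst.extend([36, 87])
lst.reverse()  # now [87, 36, 50, 62, 8, 6]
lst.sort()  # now [6, 8, 36, 50, 62, 87]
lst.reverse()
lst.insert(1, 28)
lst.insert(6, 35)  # [87, 28, 62, 50, 36, 8, 35, 6]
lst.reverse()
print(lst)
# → [6, 35, 8, 36, 50, 62, 28, 87]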